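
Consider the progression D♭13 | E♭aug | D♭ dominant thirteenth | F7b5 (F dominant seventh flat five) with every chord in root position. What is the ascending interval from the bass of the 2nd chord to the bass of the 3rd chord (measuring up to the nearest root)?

The roots are E♭ and D♭.
E♭ up to D♭ is 10 semitones, a half step narrower than a major seventh, so the interval is minor.

minor seventh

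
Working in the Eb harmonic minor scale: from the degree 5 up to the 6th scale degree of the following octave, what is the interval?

Spelling the Eb harmonic minor scale: Eb F Gb Ab Bb Cb D.
That puts Bb below Cb.
Bb up to Cb is 13 semitones, a half step narrower than a major ninth, so the interval is minor.

m9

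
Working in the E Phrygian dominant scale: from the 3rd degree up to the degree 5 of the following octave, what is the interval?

Spelling the E Phrygian dominant scale: E F G# A B C D.
So we need the interval from G# up to B.
G# up to B is 15 semitones, a half step narrower than a major tenth, so the interval is minor.

minor tenth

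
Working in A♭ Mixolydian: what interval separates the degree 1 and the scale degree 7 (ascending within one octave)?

A♭ mixolydian: A♭ B♭ C D♭ E♭ F G♭.
Degree 1 = A♭; 7th scale degree = G♭.
A♭ up to G♭ is 10 semitones, a half step narrower than a major seventh, so the interval is minor.

m7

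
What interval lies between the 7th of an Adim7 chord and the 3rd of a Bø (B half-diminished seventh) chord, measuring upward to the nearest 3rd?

Adim7 has G♭ as its 7th, and Bø (B half-diminished seventh) has D as its 3rd.
G♭ up to D is 8 semitones, a half step wider than a perfect fifth, so the interval is augmented.

augmented 5th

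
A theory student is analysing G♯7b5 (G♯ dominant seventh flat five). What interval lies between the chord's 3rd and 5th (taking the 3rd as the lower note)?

G♯ dominant seventh flat five is spelled G♯ B♯ D F♯.
So we need the interval from B♯ up to D.
From B♯ to D: 2 semitones over a third = diminished.

diminished third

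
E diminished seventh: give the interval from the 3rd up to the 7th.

Spelling the chord: E G Bb Db.
The 3rd is G and the 7th is Db.
5 letter names make it a fifth; at 6 semitones (a half step narrower than perfect) the quality is diminished.

diminished fifth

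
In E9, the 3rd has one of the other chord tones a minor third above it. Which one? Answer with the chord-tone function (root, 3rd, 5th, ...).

The chord tones of E9 are E–G#–B–D–F#.
The 3rd is G#. A minor third above G# is B.
B is the chord's 5th.

5th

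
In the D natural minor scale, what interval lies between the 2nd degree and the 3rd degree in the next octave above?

minor 9th

D natural minor: D E F G A Bb C.
2nd degree = E; scale degree 3 (up an octave) = F.
E up to F is 13 semitones, a half step narrower than a major ninth, so the interval is minor.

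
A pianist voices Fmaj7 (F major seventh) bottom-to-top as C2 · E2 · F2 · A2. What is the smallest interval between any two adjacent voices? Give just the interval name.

Adjacent intervals: C2→E2 = major third; E2→F2 = minor second; F2→A2 = major third.
The smallest is E2 to F2, a minor second (1 semitone).

m2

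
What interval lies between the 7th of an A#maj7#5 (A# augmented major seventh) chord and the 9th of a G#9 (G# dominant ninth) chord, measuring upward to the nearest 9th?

A#maj7#5 (A# augmented major seventh) has G## as its 7th, and G#9 (G# dominant ninth) has A# as its 9th.
From G## to A#: 1 semitone over a second = minor.

minor 2nd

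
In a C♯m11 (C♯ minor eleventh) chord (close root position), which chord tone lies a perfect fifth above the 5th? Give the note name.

D#

C♯m11: C♯-E-G♯-B-D♯-F♯.
The 5th is G♯. A perfect fifth above G♯ is D♯.
D♯ is the chord's 9th.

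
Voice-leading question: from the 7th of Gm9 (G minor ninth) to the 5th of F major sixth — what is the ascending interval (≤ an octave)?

Gm9 (G minor ninth) has F as its 7th, and F major sixth has C as its 5th.
F up to C spans 5 letter names and 7 semitones — a perfect fifth.

perfect fifth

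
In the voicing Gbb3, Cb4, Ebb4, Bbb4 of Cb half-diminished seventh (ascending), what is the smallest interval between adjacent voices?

Adjacent intervals: Gbb3→Cb4 = augmented fourth; Cb4→Ebb4 = minor third; Ebb4→Bbb4 = perfect fifth.
The smallest is Cb4 to Ebb4, a minor third (3 semitones).

minor third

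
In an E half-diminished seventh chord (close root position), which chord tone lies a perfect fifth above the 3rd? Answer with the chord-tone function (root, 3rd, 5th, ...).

7th

Em7b5 (E half-diminished seventh): E–G–B♭–D.
The 3rd is G. A perfect fifth above G is D.
D is the chord's 7th.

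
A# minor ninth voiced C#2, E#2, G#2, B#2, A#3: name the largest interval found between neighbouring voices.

Adjacent intervals: C#2→E#2 = major third; E#2→G#2 = minor third; G#2→B#2 = major third; B#2→A#3 = minor seventh.
The largest is B#2 to A#3, a minor seventh (10 semitones).

minor seventh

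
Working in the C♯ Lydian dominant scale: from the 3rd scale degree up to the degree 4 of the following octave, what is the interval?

C♯ lydian dominant: C♯ D♯ E♯ F𝄪 G♯ A♯ B.
So we need the interval from E♯ up to F𝄪.
E♯ up to F𝄪 spans 9 letter names and 14 semitones — a major ninth.

M9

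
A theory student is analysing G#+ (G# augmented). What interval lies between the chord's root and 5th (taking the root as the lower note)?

G#aug (G# augmented) is spelled G#-B#-D##.
Root = G#; 5th = D##.
From G# to D##: 8 semitones over a fifth = augmented.

A5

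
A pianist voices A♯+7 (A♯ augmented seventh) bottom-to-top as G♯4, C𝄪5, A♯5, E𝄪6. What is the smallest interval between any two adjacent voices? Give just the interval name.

Adjacent intervals: G♯4→C𝄪5 = augmented fourth; C𝄪5→A♯5 = minor sixth; A♯5→E𝄪6 = augmented fifth.
The smallest is G♯4 to C𝄪5, an augmented fourth (6 semitones).

augmented 4th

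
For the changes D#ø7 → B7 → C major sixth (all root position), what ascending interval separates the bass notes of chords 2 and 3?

minor second

The roots are B and C.
B up to C is 1 semitone, a half step narrower than a major second, so the interval is minor.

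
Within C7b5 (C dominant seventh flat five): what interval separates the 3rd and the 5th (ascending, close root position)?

d3

Spelling the chord: C, E, Gb, Bb.
3rd = E; 5th = Gb.
From E to Gb: 2 semitones over a third = diminished.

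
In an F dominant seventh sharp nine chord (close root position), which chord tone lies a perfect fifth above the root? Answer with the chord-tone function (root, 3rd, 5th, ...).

5th

The chord tones of F dominant seventh sharp nine are F A C Eb G#.
The root is F. A perfect fifth above F is C.
C is the chord's 5th.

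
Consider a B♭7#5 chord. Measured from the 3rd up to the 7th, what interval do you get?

B♭aug7 (B♭ augmented seventh) is spelled B♭-D-F♯-A♭.
The 3rd is D and the 7th is A♭.
D up to A♭ is 6 semitones, a half step narrower than a perfect fifth, so the interval is diminished.
That tritone between 3rd and 7th is what gives the dominant seventh its pull toward resolution.

diminished 5th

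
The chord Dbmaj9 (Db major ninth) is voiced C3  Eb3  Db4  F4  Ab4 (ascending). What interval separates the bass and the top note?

The outer voices are C3 and Ab4.
13 letter names make it a thirteenth; at 20 semitones (a half step narrower than major) the quality is minor.

minor thirteenth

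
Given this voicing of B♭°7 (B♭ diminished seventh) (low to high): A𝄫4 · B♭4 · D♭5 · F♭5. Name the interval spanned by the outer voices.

The outer voices are A𝄫4 and F♭5.
A𝄫 up to F♭ spans 6 letter names and 9 semitones — a major sixth.

major sixth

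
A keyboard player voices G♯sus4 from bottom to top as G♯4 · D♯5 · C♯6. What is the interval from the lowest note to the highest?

The outer voices are G♯4 and C♯6.
Counting 11 letters and 17 half steps from G♯ gives a perfect eleventh.

perfect eleventh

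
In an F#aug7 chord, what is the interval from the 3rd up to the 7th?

diminished 5th

F# augmented seventh: F#-A#-C##-E.
That puts A# below E.
5 letter names make it a fifth; at 6 semitones (a half step narrower than perfect) the quality is diminished.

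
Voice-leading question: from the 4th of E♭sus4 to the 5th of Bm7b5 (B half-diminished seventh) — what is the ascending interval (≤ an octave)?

The 4th of E♭sus4 is A♭; the 5th of Bm7b5 (B half-diminished seventh) is F.
From A♭ to F is 9 semitones, exactly the major sixth.

major 6th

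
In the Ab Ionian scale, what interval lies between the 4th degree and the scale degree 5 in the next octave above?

Ab major: Ab Bb C Db Eb F G.
The 4th degree is Db and the scale degree 5 (up an octave) is Eb.
From Db to Eb is 14 semitones, exactly the major ninth.

major ninth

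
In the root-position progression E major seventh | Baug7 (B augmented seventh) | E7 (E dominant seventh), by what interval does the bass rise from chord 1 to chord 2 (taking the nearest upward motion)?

The roots are E and B.
Counting 5 letters and 7 half steps from E gives a perfect fifth.

perfect fifth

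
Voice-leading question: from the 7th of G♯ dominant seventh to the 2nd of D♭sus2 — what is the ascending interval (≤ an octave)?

The 7th of G♯ dominant seventh is F♯; the 2nd of D♭sus2 is E♭.
F♯ up to E♭ is 9 semitones, a whole step narrower than a major seventh, so the interval is diminished.

diminished 7th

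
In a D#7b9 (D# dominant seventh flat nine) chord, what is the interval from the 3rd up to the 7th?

The chord tones of D# dominant seventh flat nine are D#–F##–A#–C#–E.
3rd = F##; 7th = C#.
F## up to C# is 6 semitones, a half step narrower than a perfect fifth, so the interval is diminished.
That tritone between 3rd and 7th is what gives the dominant seventh its pull toward resolution.

diminished fifth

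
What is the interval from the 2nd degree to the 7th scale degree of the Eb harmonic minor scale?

M6

Spelling the Eb harmonic minor scale: Eb F Gb Ab Bb Cb D.
That puts F below D.
From F to D is 9 semitones, exactly the major sixth.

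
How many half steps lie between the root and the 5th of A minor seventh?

Am7 (A minor seventh) is spelled A C E G.
A to E is a perfect fifth: 7 semitones.

7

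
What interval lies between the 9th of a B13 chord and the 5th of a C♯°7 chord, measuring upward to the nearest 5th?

diminished fifth

B13 has C♯ as its 9th, and C♯°7 has G as its 5th.
From C♯ to G: 6 semitones over a fifth = diminished.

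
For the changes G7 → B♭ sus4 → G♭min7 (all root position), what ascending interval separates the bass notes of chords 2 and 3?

The roots are B♭ and G♭.
From B♭ to G♭: 8 semitones over a sixth = minor.

minor 6th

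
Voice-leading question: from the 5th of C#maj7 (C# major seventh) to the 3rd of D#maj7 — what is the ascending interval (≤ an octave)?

The 5th of C#maj7 (C# major seventh) is G#; the 3rd of D#maj7 is F##.
G# up to F## spans 7 letter names and 11 semitones — a major seventh.

major seventh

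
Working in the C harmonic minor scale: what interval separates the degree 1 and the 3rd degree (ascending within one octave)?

C harmonic minor: C D E♭ F G A♭ B.
Degree 1 = C; scale degree 3 = E♭.
3 letter names make it a third; at 3 semitones (a half step narrower than major) the quality is minor.

minor 3rd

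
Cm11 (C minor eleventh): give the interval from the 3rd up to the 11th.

The chord tones of C minor eleventh are C–Eb–G–Bb–D–F.
3rd = Eb; 11th = F.
Counting 9 letters and 14 half steps from Eb gives a major ninth.

major ninth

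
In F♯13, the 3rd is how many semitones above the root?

4

Spelling the chord: F♯-A♯-C♯-E-G♯-D♯.
F♯ to A♯ is a major third: 4 semitones.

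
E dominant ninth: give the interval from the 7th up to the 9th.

major 3rd

Spelling the chord: E-G#-B-D-F#.
7th = D; 9th = F#.
From D to F# is 4 semitones, exactly the major third.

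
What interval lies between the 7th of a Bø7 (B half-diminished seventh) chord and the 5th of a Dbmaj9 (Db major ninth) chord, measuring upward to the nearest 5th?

The 7th of Bø7 (B half-diminished seventh) is A; the 5th of Dbmaj9 (Db major ninth) is Ab.
A up to Ab is 11 semitones, a half step narrower than a perfect octave, so the interval is diminished.

diminished octave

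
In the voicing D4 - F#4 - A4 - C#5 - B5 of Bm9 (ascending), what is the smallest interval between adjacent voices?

minor third

Adjacent intervals: D4→F#4 = major third; F#4→A4 = minor third; A4→C#5 = major third; C#5→B5 = minor seventh.
The smallest is F#4 to A4, a minor third (3 semitones).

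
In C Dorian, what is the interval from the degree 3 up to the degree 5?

The scale runs C D E♭ F G A B♭.
The degree 3 is E♭ and the scale degree 5 is G.
Counting 3 letters and 4 half steps from E♭ gives a major third.

major 3rd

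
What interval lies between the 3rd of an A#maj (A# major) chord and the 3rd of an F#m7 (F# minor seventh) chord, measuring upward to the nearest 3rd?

The 3rd of A#maj (A# major) is C##; the 3rd of F#m7 (F# minor seventh) is A.
C## up to A is 7 semitones, a whole step narrower than a major sixth, so the interval is diminished.

diminished 6th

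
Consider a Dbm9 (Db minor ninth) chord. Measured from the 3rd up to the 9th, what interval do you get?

major seventh

Db minor ninth: Db–Fb–Ab–Cb–Eb.
That puts Fb below Eb.
Fb up to Eb spans 7 letter names and 11 semitones — a major seventh.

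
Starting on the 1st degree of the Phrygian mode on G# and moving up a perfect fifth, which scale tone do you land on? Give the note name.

D#

The scale is G# A B C# D# E F#.
The 1st degree is G#; a perfect fifth above that is D# — scale degree 5.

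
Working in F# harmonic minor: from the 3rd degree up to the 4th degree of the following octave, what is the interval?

major ninth

The scale runs F# G# A B C# D E#.
3rd degree = A; 4th scale degree (up an octave) = B.
From A to B is 14 semitones, exactly the major ninth.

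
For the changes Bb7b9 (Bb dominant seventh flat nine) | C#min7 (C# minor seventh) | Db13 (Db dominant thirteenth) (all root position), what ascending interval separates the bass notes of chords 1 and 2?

augmented 2nd

The roots are Bb and C#.
From Bb to C#: 3 semitones over a second = augmented.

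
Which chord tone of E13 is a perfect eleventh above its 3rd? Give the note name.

C#

Spelling the chord: E-G#-B-D-F#-C#.
The 3rd is G#. A perfect eleventh above G# is C#.
C# is the chord's 13th.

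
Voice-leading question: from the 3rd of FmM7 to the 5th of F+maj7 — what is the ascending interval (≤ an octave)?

The 3rd of FmM7 is A♭; the 5th of F+maj7 is C♯.
From A♭ to C♯: 5 semitones over a third = augmented.

augmented third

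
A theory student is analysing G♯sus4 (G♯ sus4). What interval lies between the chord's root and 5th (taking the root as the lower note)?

perfect fifth

G♯ sus4 is spelled G♯, C♯, D♯.
Root = G♯; 5th = D♯.
Counting 5 letters and 7 half steps from G♯ gives a perfect fifth.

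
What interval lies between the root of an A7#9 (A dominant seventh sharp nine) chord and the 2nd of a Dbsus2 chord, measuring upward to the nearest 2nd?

The root of A7#9 (A dominant seventh sharp nine) is A; the 2nd of Dbsus2 is Eb.
5 letter names make it a fifth; at 6 semitones (a half step narrower than perfect) the quality is diminished.

diminished fifth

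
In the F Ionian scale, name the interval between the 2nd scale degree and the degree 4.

minor 3rd

F major: F G A Bb C D E.
So we need the interval from G up to Bb.
From G to Bb: 3 semitones over a third = minor.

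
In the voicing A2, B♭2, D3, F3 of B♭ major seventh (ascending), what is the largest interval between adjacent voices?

Adjacent intervals: A2→B♭2 = minor second; B♭2→D3 = major third; D3→F3 = minor third.
The largest is B♭2 to D3, a major third (4 semitones).

major third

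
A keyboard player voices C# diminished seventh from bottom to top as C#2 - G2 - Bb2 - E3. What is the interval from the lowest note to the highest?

The outer voices are C#2 and E3.
10 letter names make it a tenth; at 15 semitones (a half step narrower than major) the quality is minor.

minor 10th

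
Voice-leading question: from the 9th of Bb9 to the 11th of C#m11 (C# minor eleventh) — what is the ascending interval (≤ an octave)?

augmented fourth

Bb9 has C as its 9th, and C#m11 (C# minor eleventh) has F# as its 11th.
C up to F# is 6 semitones, a half step wider than a perfect fourth, so the interval is augmented.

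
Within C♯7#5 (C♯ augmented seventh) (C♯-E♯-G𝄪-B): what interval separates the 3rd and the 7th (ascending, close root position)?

3rd = E♯; 7th = B.
E♯ up to B is 6 semitones, a half step narrower than a perfect fifth, so the interval is diminished.
That tritone between 3rd and 7th is what gives the dominant seventh its pull toward resolution.

diminished fifth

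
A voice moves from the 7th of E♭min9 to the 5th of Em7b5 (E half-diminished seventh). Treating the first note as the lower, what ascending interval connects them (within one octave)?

The 7th of E♭min9 is D♭; the 5th of Em7b5 (E half-diminished seventh) is B♭.
From D♭ to B♭ is 9 semitones, exactly the major sixth.

major 6th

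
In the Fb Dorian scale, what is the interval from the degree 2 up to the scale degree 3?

Fb dorian: Fb Gb Abb Bbb Cb Db Ebb.
Degree 2 = Gb; scale degree 3 = Abb.
2 letter names make it a second; at 1 semitone (a half step narrower than major) the quality is minor.

minor second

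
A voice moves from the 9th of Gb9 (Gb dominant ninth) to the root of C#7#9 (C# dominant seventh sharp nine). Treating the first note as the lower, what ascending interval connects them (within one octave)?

augmented third

The 9th of Gb9 (Gb dominant ninth) is Ab; the root of C#7#9 (C# dominant seventh sharp nine) is C#.
3 letter names make it a third; at 5 semitones (a half step wider than major) the quality is augmented.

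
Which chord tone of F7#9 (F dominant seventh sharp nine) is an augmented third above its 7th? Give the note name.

F7#9: F-A-C-E♭-G♯.
The 7th is E♭. An augmented third above E♭ is G♯.
G♯ is the chord's 9th.

G#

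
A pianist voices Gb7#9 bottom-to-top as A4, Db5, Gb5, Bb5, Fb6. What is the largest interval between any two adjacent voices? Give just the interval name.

diminished fifth

Adjacent intervals: A4→Db5 = diminished fourth; Db5→Gb5 = perfect fourth; Gb5→Bb5 = major third; Bb5→Fb6 = diminished fifth.
The largest is Bb5 to Fb6, a diminished fifth (6 semitones).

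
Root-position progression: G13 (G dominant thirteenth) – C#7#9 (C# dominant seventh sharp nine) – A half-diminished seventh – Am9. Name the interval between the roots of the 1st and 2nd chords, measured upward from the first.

augmented 4th

The roots are G and C#.
4 letter names make it a fourth; at 6 semitones (a half step wider than perfect) the quality is augmented.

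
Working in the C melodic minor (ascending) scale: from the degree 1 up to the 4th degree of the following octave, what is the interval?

P11

Spelling the C melodic minor (ascending) scale: C D E♭ F G A B.
The degree 1 is C and the degree 4 (up an octave) is F.
C up to F spans 11 letter names and 17 semitones — a perfect eleventh.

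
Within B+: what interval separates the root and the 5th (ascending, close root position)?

augmented fifth

The chord tones of Baug are B-D♯-F𝄪.
The root is B and the 5th is F𝄪.
B up to F𝄪 is 8 semitones, a half step wider than a perfect fifth, so the interval is augmented.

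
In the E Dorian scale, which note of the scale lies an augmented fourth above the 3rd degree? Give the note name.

C#

The scale is E F# G A B C# D.
The 3rd degree is G; an augmented fourth above that is C# — scale degree 6.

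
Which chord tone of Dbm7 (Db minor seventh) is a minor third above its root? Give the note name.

Spelling the chord: Db-Fb-Ab-Cb.
The root is Db. A minor third above Db is Fb.
Fb is the chord's 3rd.

Fb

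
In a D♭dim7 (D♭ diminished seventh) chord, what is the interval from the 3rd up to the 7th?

D♭ diminished seventh is spelled D♭–F♭–A𝄫–C𝄫.
The 3rd is F♭ and the 7th is C𝄫.
From F♭ to C𝄫: 6 semitones over a fifth = diminished.

diminished fifth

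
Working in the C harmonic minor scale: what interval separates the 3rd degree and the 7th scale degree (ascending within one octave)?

augmented 5th

Spelling the C harmonic minor scale: C D E♭ F G A♭ B.
That puts E♭ below B.
5 letter names make it a fifth; at 8 semitones (a half step wider than perfect) the quality is augmented.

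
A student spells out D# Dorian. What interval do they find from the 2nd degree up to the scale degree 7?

minor 6th

D# dorian: D# E# F# G# A# B# C#.
2nd degree = E#; 7th scale degree = C#.
E# up to C# is 8 semitones, a half step narrower than a major sixth, so the interval is minor.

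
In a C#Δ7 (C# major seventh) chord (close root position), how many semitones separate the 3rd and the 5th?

C#Δ7 (C# major seventh) is spelled C#-E#-G#-B#.
E# to G# is a minor third: 3 semitones.

3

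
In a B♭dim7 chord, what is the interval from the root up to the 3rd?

The chord tones of B♭°7 are B♭–D♭–F♭–A𝄫.
That puts B♭ below D♭.
B♭ up to D♭ is 3 semitones, a half step narrower than a major third, so the interval is minor.

m3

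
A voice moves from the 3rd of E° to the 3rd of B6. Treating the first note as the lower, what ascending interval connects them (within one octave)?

augmented fifth

E° has G as its 3rd, and B6 has D# as its 3rd.
From G to D#: 8 semitones over a fifth = augmented.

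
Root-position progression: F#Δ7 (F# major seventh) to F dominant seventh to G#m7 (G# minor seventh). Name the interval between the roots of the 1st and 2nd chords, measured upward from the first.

diminished 8th

The roots are F# and F.
F# up to F is 11 semitones, a half step narrower than a perfect octave, so the interval is diminished.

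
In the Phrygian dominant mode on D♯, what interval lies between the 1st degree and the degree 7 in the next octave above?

The scale runs D♯ E F𝄪 G♯ A♯ B C♯.
That puts D♯ below C♯.
From D♯ to C♯: 22 semitones over a fourteenth = minor.

m14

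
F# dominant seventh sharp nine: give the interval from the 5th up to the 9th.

augmented fifth

The chord tones of F# dominant seventh sharp nine are F#, A#, C#, E, G##.
The 5th is C# and the 9th is G##.
C# up to G## is 8 semitones, a half step wider than a perfect fifth, so the interval is augmented.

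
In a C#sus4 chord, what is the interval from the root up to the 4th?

C#sus4: C#-F#-G#.
That puts C# below F#.
C# up to F# spans 4 letter names and 5 semitones — a perfect fourth.

perfect 4th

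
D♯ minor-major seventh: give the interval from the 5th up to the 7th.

major third

Spelling the chord: D♯ F♯ A♯ C𝄪.
That puts A♯ below C𝄪.
From A♯ to C𝄪 is 4 semitones, exactly the major third.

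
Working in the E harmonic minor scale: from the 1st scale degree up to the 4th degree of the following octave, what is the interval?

E harmonic minor: E F♯ G A B C D♯.
So we need the interval from E up to A.
Counting 11 letters and 17 half steps from E gives a perfect eleventh.

P11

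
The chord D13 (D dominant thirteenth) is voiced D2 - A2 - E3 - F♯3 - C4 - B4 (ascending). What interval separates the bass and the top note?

The outer voices are D2 and B4.
Counting 20 letters and 33 half steps from D gives a major 20th.

major 20th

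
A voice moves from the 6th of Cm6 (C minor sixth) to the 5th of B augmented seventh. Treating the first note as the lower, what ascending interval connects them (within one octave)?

A6

The 6th of Cm6 (C minor sixth) is A; the 5th of B augmented seventh is F##.
A up to F## is 10 semitones, a half step wider than a major sixth, so the interval is augmented.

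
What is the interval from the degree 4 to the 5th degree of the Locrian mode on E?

E locrian: E F G A B♭ C D.
That puts A below B♭.
From A to B♭: 1 semitone over a second = minor.

minor 2nd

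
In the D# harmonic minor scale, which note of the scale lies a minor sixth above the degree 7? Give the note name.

A#

The scale is D# E# F# G# A# B C##.
The degree 7 is C##; a minor sixth above that is A# — scale degree 5.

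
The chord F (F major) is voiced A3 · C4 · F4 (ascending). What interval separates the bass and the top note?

The outer voices are A3 and F4.
A up to F is 8 semitones, a half step narrower than a major sixth, so the interval is minor.

minor sixth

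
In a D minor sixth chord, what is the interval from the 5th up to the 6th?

major 2nd

Dmin6: D F A B.
The 5th is A and the 6th is B.
A up to B spans 2 letter names and 2 semitones — a major second.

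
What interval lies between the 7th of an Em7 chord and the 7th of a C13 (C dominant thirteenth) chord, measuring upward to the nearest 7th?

The 7th of Em7 is D; the 7th of C13 (C dominant thirteenth) is Bb.
From D to Bb: 8 semitones over a sixth = minor.

minor sixth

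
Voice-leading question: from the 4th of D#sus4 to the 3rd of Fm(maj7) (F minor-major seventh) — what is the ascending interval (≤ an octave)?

diminished second

D#sus4 has G# as its 4th, and Fm(maj7) (F minor-major seventh) has Ab as its 3rd.
2 letter names make it a second; at 0 semitones (a whole step narrower than major) the quality is diminished.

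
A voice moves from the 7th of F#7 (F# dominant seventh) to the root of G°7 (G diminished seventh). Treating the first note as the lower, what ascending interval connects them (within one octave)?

F#7 (F# dominant seventh) has E as its 7th, and G°7 (G diminished seventh) has G as its root.
3 letter names make it a third; at 3 semitones (a half step narrower than major) the quality is minor.

m3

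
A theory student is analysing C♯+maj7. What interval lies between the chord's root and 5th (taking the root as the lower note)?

C♯maj7#5: C♯–E♯–G𝄪–B♯.
Root = C♯; 5th = G𝄪.
C♯ up to G𝄪 is 8 semitones, a half step wider than a perfect fifth, so the interval is augmented.

A5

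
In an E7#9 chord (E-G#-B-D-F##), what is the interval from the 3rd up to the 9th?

So we need the interval from G# up to F##.
G# up to F## spans 7 letter names and 11 semitones — a major seventh.

M7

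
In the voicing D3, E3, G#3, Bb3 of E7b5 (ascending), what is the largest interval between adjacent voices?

Adjacent intervals: D3→E3 = major second; E3→G#3 = major third; G#3→Bb3 = diminished third.
The largest is E3 to G#3, a major third (4 semitones).

M3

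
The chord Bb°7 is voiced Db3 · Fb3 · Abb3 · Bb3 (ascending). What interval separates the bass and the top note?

major sixth

The outer voices are Db3 and Bb3.
Counting 6 letters and 9 half steps from Db gives a major sixth.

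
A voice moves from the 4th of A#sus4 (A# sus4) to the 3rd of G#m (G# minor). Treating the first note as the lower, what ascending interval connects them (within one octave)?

A#sus4 (A# sus4) has D# as its 4th, and G#m (G# minor) has B as its 3rd.
D# up to B is 8 semitones, a half step narrower than a major sixth, so the interval is minor.

minor 6th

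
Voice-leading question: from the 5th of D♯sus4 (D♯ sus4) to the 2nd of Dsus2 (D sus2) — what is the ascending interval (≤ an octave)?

D♯sus4 (D♯ sus4) has A♯ as its 5th, and Dsus2 (D sus2) has E as its 2nd.
5 letter names make it a fifth; at 6 semitones (a half step narrower than perfect) the quality is diminished.

d5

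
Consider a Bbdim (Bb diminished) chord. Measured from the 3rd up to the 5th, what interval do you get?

minor third

Bbdim (Bb diminished): Bb, Db, Fb.
The 3rd is Db and the 5th is Fb.
From Db to Fb: 3 semitones over a third = minor.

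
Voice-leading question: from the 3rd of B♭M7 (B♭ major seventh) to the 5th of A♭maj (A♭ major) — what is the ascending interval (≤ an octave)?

m2

The 3rd of B♭M7 (B♭ major seventh) is D; the 5th of A♭maj (A♭ major) is E♭.
2 letter names make it a second; at 1 semitone (a half step narrower than major) the quality is minor.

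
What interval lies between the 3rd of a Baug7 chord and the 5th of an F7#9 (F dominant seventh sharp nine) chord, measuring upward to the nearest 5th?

diminished 7th

The 3rd of Baug7 is D#; the 5th of F7#9 (F dominant seventh sharp nine) is C.
D# up to C is 9 semitones, a whole step narrower than a major seventh, so the interval is diminished.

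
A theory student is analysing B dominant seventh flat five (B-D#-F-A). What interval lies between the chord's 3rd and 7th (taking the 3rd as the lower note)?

diminished 5th

The 3rd is D# and the 7th is A.
From D# to A: 6 semitones over a fifth = diminished.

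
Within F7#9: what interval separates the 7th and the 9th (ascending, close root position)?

Spelling the chord: F-A-C-E♭-G♯.
7th = E♭; 9th = G♯.
E♭ up to G♯ is 5 semitones, a half step wider than a major third, so the interval is augmented.

augmented third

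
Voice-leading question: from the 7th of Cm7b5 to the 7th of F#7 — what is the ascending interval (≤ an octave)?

The 7th of Cm7b5 is Bb; the 7th of F#7 is E.
From Bb to E: 6 semitones over a fourth = augmented.

augmented fourth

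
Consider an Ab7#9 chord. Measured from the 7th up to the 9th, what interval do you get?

The chord tones of Ab7#9 (Ab dominant seventh sharp nine) are Ab–C–Eb–Gb–B.
So we need the interval from Gb up to B.
From Gb to B: 5 semitones over a third = augmented.

augmented 3rd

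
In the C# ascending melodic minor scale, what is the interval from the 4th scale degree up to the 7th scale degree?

The scale runs C# D# E F# G# A# B#.
So we need the interval from F# up to B#.
From F# to B#: 6 semitones over a fourth = augmented.

A4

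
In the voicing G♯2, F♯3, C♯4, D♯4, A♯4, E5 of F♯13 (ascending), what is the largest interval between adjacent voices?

minor seventh

Adjacent intervals: G♯2→F♯3 = minor seventh; F♯3→C♯4 = perfect fifth; C♯4→D♯4 = major second; D♯4→A♯4 = perfect fifth; A♯4→E5 = diminished fifth.
The largest is G♯2 to F♯3, a minor seventh (10 semitones).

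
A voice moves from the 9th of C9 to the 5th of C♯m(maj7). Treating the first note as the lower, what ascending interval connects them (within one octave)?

The 9th of C9 is D; the 5th of C♯m(maj7) is G♯.
From D to G♯: 6 semitones over a fourth = augmented.

A4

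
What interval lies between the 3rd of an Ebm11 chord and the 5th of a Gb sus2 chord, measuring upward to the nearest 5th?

perfect fifth

The 3rd of Ebm11 is Gb; the 5th of Gb sus2 is Db.
From Gb to Db is 7 semitones, exactly the perfect fifth.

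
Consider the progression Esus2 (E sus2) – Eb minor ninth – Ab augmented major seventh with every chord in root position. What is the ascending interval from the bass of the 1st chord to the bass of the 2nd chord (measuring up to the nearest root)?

The roots are E and Eb.
8 letter names make it an octave; at 11 semitones (a half step narrower than perfect) the quality is diminished.

diminished octave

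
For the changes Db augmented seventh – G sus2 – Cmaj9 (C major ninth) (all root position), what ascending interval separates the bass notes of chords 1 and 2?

The roots are Db and G.
Db up to G is 6 semitones, a half step wider than a perfect fourth, so the interval is augmented.

augmented 4th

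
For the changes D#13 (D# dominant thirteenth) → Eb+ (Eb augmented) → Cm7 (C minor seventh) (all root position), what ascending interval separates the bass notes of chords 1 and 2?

diminished second

The roots are D# and Eb.
2 letter names make it a second; at 0 semitones (a whole step narrower than major) the quality is diminished.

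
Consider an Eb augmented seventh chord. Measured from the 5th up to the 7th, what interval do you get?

The chord tones of Eb7#5 (Eb augmented seventh) are Eb G B Db.
That puts B below Db.
From B to Db: 2 semitones over a third = diminished.

diminished 3rd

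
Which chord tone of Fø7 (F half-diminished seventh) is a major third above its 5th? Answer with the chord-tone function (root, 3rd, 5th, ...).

7th

The chord tones of Fø7 are F–Ab–Cb–Eb.
The 5th is Cb. A major third above Cb is Eb.
Eb is the chord's 7th.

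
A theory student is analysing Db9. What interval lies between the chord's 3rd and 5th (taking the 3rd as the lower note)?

minor third

Db dominant ninth is spelled Db F Ab Cb Eb.
So we need the interval from F up to Ab.
3 letter names make it a third; at 3 semitones (a half step narrower than major) the quality is minor.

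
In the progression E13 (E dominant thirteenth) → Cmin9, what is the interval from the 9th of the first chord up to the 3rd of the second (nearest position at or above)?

diminished seventh

E13 (E dominant thirteenth) has F♯ as its 9th, and Cmin9 has E♭ as its 3rd.
F♯ up to E♭ is 9 semitones, a whole step narrower than a major seventh, so the interval is diminished.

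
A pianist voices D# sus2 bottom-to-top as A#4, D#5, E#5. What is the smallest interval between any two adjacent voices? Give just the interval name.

M2

Adjacent intervals: A#4→D#5 = perfect fourth; D#5→E#5 = major second.
The smallest is D#5 to E#5, a major second (2 semitones).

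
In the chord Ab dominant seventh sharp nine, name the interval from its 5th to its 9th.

The chord tones of Ab7#9 (Ab dominant seventh sharp nine) are Ab-C-Eb-Gb-B.
5th = Eb; 9th = B.
From Eb to B: 8 semitones over a fifth = augmented.

augmented 5th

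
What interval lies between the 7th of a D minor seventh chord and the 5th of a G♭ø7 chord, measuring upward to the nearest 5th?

The 7th of D minor seventh is C; the 5th of G♭ø7 is D𝄫.
C up to D𝄫 is 0 semitones, a whole step narrower than a major second, so the interval is diminished.

diminished second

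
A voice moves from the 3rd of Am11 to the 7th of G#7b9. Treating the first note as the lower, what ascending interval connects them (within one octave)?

The 3rd of Am11 is C; the 7th of G#7b9 is F#.
4 letter names make it a fourth; at 6 semitones (a half step wider than perfect) the quality is augmented.

augmented fourth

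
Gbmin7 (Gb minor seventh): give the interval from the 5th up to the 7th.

minor 3rd

Gb-7 is spelled Gb-Bbb-Db-Fb.
5th = Db; 7th = Fb.
3 letter names make it a third; at 3 semitones (a half step narrower than major) the quality is minor.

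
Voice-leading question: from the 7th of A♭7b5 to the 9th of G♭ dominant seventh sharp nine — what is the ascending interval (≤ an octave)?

The 7th of A♭7b5 is G♭; the 9th of G♭ dominant seventh sharp nine is A.
2 letter names make it a second; at 3 semitones (a half step wider than major) the quality is augmented.

augmented second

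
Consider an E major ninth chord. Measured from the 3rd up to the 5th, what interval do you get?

E major ninth is spelled E, G♯, B, D♯, F♯.
3rd = G♯; 5th = B.
G♯ up to B is 3 semitones, a half step narrower than a major third, so the interval is minor.

m3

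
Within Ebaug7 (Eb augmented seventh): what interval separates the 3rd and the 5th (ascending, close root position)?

Eb7#5 (Eb augmented seventh) is spelled Eb G B Db.
That puts G below B.
From G to B is 4 semitones, exactly the major third.

major third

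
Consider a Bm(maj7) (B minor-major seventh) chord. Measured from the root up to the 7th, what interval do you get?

The chord tones of BmM7 are B, D, F♯, A♯.
The root is B and the 7th is A♯.
B up to A♯ spans 7 letter names and 11 semitones — a major seventh.

major seventh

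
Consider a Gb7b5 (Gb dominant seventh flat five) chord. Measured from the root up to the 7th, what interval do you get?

The chord tones of Gb7b5 (Gb dominant seventh flat five) are Gb, Bb, Dbb, Fb.
That puts Gb below Fb.
Gb up to Fb is 10 semitones, a half step narrower than a major seventh, so the interval is minor.

minor seventh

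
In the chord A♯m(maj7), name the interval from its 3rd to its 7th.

The chord tones of A♯mM7 are A♯-C♯-E♯-G𝄪.
That puts C♯ below G𝄪.
C♯ up to G𝄪 is 8 semitones, a half step wider than a perfect fifth, so the interval is augmented.

A5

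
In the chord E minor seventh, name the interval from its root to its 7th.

minor seventh

Spelling the chord: E-G-B-D.
The root is E and the 7th is D.
7 letter names make it a seventh; at 10 semitones (a half step narrower than major) the quality is minor.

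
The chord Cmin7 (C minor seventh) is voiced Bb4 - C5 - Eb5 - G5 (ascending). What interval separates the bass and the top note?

major 6th

The outer voices are Bb4 and G5.
Counting 6 letters and 9 half steps from Bb gives a major sixth.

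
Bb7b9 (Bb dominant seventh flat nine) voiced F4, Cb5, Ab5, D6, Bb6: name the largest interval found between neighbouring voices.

Adjacent intervals: F4→Cb5 = diminished fifth; Cb5→Ab5 = major sixth; Ab5→D6 = augmented fourth; D6→Bb6 = minor sixth.
The largest is Cb5 to Ab5, a major sixth (9 semitones).

major sixth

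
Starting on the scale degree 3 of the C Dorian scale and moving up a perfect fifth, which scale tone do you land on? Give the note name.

Bb

The scale is C D E♭ F G A B♭.
The scale degree 3 is E♭; a perfect fifth above that is B♭ — scale degree 7.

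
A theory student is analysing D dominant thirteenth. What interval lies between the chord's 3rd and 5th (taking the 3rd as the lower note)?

D13 (D dominant thirteenth) is spelled D F# A C E B.
That puts F# below A.
From F# to A: 3 semitones over a third = minor.

minor third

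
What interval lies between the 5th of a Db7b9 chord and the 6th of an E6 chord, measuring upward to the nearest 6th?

The 5th of Db7b9 is Ab; the 6th of E6 is C#.
From Ab to C#: 5 semitones over a third = augmented.

augmented 3rd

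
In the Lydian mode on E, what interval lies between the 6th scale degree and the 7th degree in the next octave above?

major 9th

E lydian: E F# G# A# B C# D#.
That puts C# below D#.
From C# to D# is 14 semitones, exactly the major ninth.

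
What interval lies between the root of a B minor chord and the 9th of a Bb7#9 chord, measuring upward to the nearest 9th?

The root of B minor is B; the 9th of Bb7#9 is C#.
From B to C# is 2 semitones, exactly the major second.

M2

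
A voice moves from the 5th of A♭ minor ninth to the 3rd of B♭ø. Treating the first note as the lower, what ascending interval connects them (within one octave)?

The 5th of A♭ minor ninth is E♭; the 3rd of B♭ø is D♭.
7 letter names make it a seventh; at 10 semitones (a half step narrower than major) the quality is minor.

minor seventh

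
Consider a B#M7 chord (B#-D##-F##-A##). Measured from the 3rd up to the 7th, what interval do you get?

perfect 5th

So we need the interval from D## up to A##.
Counting 5 letters and 7 half steps from D## gives a perfect fifth.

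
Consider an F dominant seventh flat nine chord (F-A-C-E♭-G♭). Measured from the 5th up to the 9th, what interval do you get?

d5

So we need the interval from C up to G♭.
5 letter names make it a fifth; at 6 semitones (a half step narrower than perfect) the quality is diminished.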